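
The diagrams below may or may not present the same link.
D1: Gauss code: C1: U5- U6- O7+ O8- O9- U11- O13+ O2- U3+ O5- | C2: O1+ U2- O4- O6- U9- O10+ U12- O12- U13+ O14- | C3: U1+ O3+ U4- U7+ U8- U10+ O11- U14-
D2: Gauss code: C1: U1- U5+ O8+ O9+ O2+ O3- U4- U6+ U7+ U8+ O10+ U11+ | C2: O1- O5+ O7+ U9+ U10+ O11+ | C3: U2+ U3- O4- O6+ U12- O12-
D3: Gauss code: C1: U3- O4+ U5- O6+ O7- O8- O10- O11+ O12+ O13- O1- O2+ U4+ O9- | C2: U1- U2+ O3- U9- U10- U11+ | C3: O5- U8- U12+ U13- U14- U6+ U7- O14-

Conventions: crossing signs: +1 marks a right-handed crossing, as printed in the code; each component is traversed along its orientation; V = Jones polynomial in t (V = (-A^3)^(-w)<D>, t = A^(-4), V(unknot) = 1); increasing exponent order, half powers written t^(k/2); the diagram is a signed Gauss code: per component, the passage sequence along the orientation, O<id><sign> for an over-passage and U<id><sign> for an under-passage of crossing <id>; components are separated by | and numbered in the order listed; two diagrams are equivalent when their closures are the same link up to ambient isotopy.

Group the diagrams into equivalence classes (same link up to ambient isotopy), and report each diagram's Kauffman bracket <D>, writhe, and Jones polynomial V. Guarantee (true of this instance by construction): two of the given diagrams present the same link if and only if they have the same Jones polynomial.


classes: {D1} | {D2} | {D3}
V(D1) = t^-3 + t^-2 + t^-1 + 1  [14 crossings, <D> = A^-12 + A^-8 + A^-4 + 1, w = -4]
V(D2) = t + t^2 + t^3 + t^6  (w +4, c 12, <D> = A^-12 + 1 + A^4 + A^8)
V(D3) = t^-5 + 2t^-3 + t^-1  (w -4, c 14, <D> = A^-8 + 2 + A^8)
insight: comparing 3 Jones polynomials yields 3 groups


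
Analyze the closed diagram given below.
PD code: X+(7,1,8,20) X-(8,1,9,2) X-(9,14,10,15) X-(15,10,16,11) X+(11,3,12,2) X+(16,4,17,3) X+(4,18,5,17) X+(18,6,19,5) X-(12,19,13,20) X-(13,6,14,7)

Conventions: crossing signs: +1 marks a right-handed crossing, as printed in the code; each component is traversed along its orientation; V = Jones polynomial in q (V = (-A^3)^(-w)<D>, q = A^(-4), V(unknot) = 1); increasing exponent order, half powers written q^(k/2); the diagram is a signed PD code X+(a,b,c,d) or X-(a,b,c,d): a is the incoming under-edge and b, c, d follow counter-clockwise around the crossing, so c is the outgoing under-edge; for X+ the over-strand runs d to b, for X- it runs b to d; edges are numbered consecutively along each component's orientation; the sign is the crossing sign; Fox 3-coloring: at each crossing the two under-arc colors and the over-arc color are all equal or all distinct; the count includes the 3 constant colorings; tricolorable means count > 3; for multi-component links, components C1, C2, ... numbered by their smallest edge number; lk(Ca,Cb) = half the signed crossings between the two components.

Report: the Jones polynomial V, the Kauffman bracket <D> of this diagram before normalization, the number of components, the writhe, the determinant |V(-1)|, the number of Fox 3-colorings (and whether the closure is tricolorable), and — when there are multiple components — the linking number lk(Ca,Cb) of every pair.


Jones polynomial: V(q) = -q^-3 + q^-2 - q^-1 + 3 - q + q^2 - q^3
<D> = -A^-12 + A^-8 - A^-4 + 3 - A^4 + A^8 - A^12; writhe 0
components 1, writhe 0 (10 crossings)
3-colorings: 27 of 3^10, det 9 — tricolorable
note: w = 0 (over 10 crossings) is diagram-only; (-A^3)^(0) removes it from V


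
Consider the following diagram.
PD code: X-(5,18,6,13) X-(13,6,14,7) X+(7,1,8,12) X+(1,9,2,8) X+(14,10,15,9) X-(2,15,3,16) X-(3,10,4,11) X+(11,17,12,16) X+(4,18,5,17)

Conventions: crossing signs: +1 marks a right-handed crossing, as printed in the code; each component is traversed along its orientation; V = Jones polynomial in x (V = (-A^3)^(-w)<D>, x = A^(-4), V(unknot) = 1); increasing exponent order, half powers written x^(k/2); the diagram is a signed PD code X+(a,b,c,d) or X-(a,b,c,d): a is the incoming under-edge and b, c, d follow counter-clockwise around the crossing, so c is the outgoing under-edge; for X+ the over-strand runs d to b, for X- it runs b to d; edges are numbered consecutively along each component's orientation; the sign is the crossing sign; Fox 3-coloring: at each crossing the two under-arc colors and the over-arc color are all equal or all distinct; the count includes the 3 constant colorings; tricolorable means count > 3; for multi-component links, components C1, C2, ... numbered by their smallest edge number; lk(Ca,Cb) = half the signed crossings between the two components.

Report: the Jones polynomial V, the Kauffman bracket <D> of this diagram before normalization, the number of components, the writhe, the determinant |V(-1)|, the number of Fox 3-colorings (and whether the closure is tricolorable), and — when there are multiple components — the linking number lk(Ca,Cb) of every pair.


V(x) = -x^(-3/2) + x^(-1/2) - 2x^(1/2) + x^(3/2) - 2x^(5/2) + x^(7/2)
bracket: -A^-11 + 2A^-7 - A^-3 + 2A - A^5 + A^9, w = +1
2 components, writhe +1, over 9 crossings
lk(C1,C2) = 0
det 8, colorings 3 of 3^9 — not tricolorable
observation: w = +1 (over 9 crossings) is diagram-only; (-A^3)^(-1) removes it from V


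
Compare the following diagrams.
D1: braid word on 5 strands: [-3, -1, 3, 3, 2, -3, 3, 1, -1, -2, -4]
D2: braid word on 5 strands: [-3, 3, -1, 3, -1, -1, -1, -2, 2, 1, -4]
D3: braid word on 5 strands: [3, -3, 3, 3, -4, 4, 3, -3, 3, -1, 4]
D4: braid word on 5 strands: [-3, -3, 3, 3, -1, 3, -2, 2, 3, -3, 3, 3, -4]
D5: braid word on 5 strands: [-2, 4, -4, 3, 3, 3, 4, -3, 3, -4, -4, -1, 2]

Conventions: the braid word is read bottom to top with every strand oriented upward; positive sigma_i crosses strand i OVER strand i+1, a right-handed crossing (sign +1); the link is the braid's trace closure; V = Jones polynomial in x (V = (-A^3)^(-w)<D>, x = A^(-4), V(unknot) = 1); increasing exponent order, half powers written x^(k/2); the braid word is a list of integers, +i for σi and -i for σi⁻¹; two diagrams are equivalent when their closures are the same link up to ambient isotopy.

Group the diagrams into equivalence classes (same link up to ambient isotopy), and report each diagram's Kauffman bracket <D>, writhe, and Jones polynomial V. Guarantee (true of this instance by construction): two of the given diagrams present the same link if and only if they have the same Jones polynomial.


classes: {D1} | {D2} | {D3, D4, D5}
V(D1) = -x^(-1/2) - x^(1/2)  [11 crossings, <D> = A^-5 + A^-1, w = -1]
D2 (bracket A^-7 + A^-3 + A - A^9; 11 crossings at w = -3): V = x^(-9/2) - x^(-5/2) - x^(-3/2) - x^(-1/2)
D3 (bracket -A^-9 + A^-1 + A^3 + A^7; 11 crossings at w = +3): V = -x^(1/2) - x^(3/2) - x^(5/2) + x^(9/2)
D4 (bracket -A^-15 + A^-7 + A^-3 + A; 13 crossings at w = +1): V = -x^(1/2) - x^(3/2) - x^(5/2) + x^(9/2)
V(D5) = -x^(1/2) - x^(3/2) - x^(5/2) + x^(9/2)  [13 crossings, <D> = -A^-15 + A^-7 + A^-3 + A, w = +1]
insight: V(x) takes 3 values over 5 diagrams, fixing the grouping


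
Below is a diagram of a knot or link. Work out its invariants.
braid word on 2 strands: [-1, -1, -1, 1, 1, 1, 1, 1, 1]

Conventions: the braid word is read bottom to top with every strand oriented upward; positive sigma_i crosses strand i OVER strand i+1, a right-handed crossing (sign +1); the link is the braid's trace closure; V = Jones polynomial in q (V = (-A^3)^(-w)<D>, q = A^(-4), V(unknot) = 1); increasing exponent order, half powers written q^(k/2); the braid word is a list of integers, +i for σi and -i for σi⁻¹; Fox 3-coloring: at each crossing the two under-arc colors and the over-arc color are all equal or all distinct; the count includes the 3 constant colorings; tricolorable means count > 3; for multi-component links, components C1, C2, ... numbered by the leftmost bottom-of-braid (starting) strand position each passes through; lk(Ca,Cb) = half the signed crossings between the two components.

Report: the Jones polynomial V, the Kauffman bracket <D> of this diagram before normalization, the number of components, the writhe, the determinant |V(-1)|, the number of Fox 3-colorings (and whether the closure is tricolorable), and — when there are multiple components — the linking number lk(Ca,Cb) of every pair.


V(q) = q + q^3 - q^4
bracket: A^-7 - A^-3 - A^5, w = +3
1 component, writhe +3, over 9 crossings
det 3, colorings 9 of 3^9 — tricolorable
observation: one generator, power 3: the (2,3) torus pattern


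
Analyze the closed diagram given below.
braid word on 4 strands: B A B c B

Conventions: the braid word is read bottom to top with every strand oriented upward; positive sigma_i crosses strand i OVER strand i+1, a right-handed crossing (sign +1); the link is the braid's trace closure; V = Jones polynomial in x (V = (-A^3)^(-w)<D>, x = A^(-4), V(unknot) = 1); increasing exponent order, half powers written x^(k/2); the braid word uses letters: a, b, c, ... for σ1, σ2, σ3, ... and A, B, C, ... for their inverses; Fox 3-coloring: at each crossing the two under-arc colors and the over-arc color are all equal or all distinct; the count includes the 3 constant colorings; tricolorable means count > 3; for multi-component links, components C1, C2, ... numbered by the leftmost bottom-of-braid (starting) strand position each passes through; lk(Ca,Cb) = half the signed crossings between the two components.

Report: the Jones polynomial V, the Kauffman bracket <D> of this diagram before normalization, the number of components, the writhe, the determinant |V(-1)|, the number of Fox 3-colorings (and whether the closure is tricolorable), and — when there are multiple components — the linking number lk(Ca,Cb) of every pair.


V = -x^-4 + x^-3 + x^-1
<D> = -A^-5 - A^3 + A^7 (w = -3)
1 component over 5 crossings, w = -3
9 Fox colorings among 3^5, |V(-1)| = 3: tricolorable
why: the span of V is 3, forcing >= 3 crossings in any diagram


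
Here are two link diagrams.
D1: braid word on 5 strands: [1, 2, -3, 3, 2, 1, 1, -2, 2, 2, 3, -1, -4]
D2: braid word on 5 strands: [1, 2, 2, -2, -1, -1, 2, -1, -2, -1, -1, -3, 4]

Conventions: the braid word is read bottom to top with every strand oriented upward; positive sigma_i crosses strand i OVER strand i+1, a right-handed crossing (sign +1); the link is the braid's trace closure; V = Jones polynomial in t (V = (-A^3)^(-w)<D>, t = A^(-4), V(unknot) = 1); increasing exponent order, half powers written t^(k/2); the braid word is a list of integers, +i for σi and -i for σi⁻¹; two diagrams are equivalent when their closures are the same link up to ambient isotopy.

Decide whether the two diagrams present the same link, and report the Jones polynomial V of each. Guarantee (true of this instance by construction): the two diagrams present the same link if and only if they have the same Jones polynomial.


equivalent: no
D1 (bracket -A^-11 + A^-7 - A^-3 + 2A + A^9; 13 crossings at w = +5): V = -t^(3/2) - 2t^(7/2) + t^(9/2) - t^(11/2) + t^(13/2)
V(D2) = t^(-9/2) - t^(-5/2) - t^(-3/2) - t^(-1/2)  (w -3, c 13, <D> = A^-7 + A^-3 + A - A^9)
key observation: 2 classes among 2 diagrams; unequal V(t) rules out equality


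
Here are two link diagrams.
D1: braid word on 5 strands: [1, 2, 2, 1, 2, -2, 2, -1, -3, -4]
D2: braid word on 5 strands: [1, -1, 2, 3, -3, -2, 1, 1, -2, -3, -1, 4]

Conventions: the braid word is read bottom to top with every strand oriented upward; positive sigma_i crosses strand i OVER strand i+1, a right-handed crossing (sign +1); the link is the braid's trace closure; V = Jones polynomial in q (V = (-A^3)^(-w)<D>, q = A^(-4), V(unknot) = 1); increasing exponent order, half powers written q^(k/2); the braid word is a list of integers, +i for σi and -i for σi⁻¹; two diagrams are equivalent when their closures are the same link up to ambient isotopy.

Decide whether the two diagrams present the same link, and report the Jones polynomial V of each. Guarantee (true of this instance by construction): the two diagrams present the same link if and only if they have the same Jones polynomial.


same link: no
V(D1) = q + q^3 - q^4  [10 crossings, <D> = -A^-10 + A^-6 + A^2, w = +2]
D2 (bracket 1; 12 crossings at w = 0): V = 1
note: comparing 2 Jones polynomials yields 2 groups


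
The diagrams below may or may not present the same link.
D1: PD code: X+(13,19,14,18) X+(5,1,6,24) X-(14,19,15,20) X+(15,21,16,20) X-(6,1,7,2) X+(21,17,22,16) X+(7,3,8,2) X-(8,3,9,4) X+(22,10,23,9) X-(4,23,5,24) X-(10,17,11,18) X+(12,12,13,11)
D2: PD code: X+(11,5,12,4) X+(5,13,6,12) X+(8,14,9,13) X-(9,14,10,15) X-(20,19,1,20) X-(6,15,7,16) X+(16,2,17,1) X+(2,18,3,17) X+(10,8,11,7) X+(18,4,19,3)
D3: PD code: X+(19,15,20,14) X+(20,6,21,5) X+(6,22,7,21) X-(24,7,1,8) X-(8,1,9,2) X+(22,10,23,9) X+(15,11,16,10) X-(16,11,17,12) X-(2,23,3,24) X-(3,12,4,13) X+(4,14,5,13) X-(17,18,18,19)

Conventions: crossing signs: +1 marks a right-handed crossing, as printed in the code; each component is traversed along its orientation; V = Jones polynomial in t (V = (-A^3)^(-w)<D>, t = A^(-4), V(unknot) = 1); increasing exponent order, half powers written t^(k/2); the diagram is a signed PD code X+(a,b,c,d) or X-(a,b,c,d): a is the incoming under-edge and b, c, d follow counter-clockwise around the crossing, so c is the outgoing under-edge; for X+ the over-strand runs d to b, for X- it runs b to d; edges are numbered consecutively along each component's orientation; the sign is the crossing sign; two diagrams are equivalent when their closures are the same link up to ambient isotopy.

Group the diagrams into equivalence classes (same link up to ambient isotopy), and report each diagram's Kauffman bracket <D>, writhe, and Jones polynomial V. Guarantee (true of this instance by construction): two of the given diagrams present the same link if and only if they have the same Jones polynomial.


grouping into links: {D1} | {D2} | {D3}
V(D1) = 1  (w +2, c 12, <D> = A^6)
D2 (bracket -A^-4 + 1 + A^8; 10 crossings at w = +4): V = t + t^3 - t^4
D3 (bracket -A^-12 + 2A^-8 - 2A^-4 + 3 - 2A^4 + 2A^8 - A^12; 12 crossings at w = 0): V = -t^-3 + 2t^-2 - 2t^-1 + 3 - 2t + 2t^2 - t^3
why: 3 classes among 3 diagrams; unequal V(t) rules out equality


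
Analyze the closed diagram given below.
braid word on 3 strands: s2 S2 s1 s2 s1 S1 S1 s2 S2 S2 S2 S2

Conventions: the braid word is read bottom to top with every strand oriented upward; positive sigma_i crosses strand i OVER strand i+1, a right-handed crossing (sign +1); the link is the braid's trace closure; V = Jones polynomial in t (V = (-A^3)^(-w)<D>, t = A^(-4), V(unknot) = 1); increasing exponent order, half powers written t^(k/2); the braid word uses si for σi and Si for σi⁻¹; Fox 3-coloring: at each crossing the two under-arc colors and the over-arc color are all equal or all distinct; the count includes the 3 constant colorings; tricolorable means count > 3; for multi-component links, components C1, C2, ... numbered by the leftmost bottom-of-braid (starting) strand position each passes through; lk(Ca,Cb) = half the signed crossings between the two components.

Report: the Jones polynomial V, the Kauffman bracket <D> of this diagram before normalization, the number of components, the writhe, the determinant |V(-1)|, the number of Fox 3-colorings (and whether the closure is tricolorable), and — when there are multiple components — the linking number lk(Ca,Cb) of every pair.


V(t) = -t^-4 + t^-3 + t^-1
bracket: A^-2 + A^6 - A^10, w = -2
1 component, writhe -2, over 12 crossings
det 3, colorings 9 of 3^12 — tricolorable
observation: inverse pairs cancel, leaving σ1 σ2 σ1⁻¹ σ2⁻¹ σ2⁻¹ σ2⁻¹


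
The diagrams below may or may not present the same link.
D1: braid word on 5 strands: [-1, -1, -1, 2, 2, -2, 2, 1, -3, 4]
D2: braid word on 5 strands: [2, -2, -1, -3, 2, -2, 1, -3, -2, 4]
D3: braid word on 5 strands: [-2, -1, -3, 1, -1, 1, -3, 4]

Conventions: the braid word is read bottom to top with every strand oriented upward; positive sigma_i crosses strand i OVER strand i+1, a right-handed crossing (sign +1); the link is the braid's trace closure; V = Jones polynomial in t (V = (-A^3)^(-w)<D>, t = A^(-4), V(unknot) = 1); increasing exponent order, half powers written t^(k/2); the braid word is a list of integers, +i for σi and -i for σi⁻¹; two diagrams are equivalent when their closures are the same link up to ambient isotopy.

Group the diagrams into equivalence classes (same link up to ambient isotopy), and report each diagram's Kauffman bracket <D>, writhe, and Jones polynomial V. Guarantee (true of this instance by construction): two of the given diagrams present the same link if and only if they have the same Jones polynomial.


equivalence classes: {D1} | {D2, D3}
D1 (bracket A^-8 + 2 + A^8; 10 crossings at w = 0): V = t^-2 + 2 + t^2
D2 (bracket A^-6 + A^-2 + A^2 + A^6; 10 crossings at w = -2): V = t^-3 + t^-2 + t^-1 + 1
V(D3) = t^-3 + t^-2 + t^-1 + 1  (w -2, c 8, <D> = A^-6 + A^-2 + A^2 + A^6)
observation: 2 classes among 3 diagrams; unequal V(t) rules out equality


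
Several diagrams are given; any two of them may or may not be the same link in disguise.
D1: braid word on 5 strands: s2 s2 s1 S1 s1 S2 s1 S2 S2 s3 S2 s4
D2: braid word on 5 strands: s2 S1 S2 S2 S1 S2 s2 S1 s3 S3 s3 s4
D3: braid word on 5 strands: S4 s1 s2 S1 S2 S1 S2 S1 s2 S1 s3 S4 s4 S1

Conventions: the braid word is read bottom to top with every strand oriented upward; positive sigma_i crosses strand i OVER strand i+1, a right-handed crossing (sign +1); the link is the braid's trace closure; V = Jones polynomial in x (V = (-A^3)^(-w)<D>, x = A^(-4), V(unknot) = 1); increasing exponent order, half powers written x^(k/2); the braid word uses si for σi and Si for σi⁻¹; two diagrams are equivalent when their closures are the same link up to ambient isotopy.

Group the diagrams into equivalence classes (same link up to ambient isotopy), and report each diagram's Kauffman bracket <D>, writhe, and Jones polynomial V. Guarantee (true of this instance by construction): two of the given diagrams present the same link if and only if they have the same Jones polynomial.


classes: {D1} | {D2, D3}
V(D1) = x^-2 - x^-1 + 1 - x + x^2  [12 crossings, <D> = A^-2 - A^2 + A^6 - A^10 + A^14, w = +2]
D2 (bracket A^-2 - A^2 + 2A^6 - A^10 + A^14 - A^18; 12 crossings at w = -2): V = -x^-6 + x^-5 - x^-4 + 2x^-3 - x^-2 + x^-1
V(D3) = -x^-6 + x^-5 - x^-4 + 2x^-3 - x^-2 + x^-1  [14 crossings, <D> = A^-8 - A^-4 + 2 - A^4 + A^8 - A^12, w = -4]
note: comparing 3 Jones polynomials yields 2 groups


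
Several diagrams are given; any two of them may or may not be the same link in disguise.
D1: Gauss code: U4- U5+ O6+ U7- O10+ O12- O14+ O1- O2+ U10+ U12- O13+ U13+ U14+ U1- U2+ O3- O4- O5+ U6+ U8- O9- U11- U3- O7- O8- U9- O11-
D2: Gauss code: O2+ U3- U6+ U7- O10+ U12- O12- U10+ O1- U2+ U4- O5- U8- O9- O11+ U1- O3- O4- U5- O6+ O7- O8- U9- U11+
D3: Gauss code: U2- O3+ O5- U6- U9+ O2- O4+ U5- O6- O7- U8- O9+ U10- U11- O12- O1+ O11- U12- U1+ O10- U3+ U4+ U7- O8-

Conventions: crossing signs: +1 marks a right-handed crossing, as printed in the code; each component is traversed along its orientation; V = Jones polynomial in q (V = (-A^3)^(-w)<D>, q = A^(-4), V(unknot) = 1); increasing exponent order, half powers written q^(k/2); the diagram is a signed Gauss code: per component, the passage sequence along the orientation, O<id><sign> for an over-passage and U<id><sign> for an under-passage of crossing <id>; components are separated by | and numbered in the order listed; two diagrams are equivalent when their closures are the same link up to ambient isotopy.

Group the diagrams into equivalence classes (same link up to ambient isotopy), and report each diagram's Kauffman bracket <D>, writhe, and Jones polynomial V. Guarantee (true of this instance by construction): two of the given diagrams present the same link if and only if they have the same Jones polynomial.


grouping into links: {D1, D2} | {D3}
V(D1) = -q^-6 + q^-5 - q^-4 + 2q^-3 - q^-2 + q^-1  (w -2, c 14, <D> = A^-2 - A^2 + 2A^6 - A^10 + A^14 - A^18)
V(D2) = -q^-6 + q^-5 - q^-4 + 2q^-3 - q^-2 + q^-1  [12 crossings, <D> = A^-8 - A^-4 + 2 - A^4 + A^8 - A^12, w = -4]
V(D3) = q^-5 - 2q^-4 + 2q^-3 - 2q^-2 + 2q^-1 - 1 + q  [12 crossings, <D> = A^-16 - A^-12 + 2A^-8 - 2A^-4 + 2 - 2A^4 + A^8, w = -4]
why: 2 classes among 3 diagrams; unequal V(q) rules out equality


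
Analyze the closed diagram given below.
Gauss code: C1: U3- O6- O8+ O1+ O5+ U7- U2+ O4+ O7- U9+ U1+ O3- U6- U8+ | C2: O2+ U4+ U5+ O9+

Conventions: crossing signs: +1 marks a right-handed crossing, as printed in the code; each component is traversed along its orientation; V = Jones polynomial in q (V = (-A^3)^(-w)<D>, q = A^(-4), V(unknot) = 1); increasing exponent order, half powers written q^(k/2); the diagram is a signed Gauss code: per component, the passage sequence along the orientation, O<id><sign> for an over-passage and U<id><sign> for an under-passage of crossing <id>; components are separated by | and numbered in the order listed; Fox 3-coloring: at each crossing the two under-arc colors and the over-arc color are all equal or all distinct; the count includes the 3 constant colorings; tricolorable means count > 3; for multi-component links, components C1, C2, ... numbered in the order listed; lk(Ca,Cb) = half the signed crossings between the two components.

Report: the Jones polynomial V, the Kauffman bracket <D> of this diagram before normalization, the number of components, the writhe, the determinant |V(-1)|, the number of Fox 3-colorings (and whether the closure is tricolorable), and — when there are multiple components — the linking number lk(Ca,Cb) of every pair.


Jones polynomial: V(q) = -q^(1/2) + q^(3/2) - q^(5/2) - q^(9/2)
<D> = A^-9 + A^-1 - A^3 + A^7; writhe +3
components 2, writhe +3 (9 crossings)
linking number lk(C1,C2) = +2
3-colorings: 3 of 3^9, det 4 — not tricolorable
note: span 4 respects span(V) <= c + mu - 1 = 10 for this 2-component diagram


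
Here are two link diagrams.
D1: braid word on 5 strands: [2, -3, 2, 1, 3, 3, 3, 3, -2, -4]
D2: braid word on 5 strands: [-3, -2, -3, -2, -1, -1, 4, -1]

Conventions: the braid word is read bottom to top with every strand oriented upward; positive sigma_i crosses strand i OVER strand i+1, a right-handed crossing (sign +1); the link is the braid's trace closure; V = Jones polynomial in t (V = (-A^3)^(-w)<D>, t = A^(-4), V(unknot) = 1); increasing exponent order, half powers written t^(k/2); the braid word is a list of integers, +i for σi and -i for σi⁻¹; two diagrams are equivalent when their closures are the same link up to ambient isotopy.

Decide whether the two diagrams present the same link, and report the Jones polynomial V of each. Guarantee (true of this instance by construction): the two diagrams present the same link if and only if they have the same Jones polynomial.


equivalent: no
D1 (bracket -A^-4 + 1 + A^8; 10 crossings at w = +4): V = t + t^3 - t^4
V(D2) = t^-8 - 2t^-7 + t^-6 - 2t^-5 + 2t^-4 + t^-2  [8 crossings, <D> = A^-10 + 2A^-2 - 2A^2 + A^6 - 2A^10 + A^14, w = -6]
observation: 2 classes among 2 diagrams; unequal V(t) rules out equality


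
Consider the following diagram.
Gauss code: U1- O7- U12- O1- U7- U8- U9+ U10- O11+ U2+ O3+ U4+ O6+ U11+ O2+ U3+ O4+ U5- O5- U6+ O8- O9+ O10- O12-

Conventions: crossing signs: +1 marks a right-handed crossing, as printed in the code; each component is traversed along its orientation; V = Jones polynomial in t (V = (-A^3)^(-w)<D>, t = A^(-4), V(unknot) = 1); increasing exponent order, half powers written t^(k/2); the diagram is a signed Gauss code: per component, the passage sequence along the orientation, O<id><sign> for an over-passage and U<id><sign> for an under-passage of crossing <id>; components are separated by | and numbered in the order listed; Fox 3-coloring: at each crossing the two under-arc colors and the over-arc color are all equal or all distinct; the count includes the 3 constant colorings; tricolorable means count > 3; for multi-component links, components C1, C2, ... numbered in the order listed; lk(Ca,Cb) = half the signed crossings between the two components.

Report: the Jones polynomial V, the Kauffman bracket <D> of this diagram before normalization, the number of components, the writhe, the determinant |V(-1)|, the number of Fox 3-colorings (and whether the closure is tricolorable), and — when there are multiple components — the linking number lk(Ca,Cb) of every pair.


V = -t^-2 + t^-1 - 1 + 3t - 2t^2 + 3t^3 - 2t^4 + t^5 - t^6
<D> = -A^-24 + A^-20 - 2A^-16 + 3A^-12 - 2A^-8 + 3A^-4 - 1 + A^4 - A^8 (w = 0)
1 component over 12 crossings, w = 0
9 Fox colorings among 3^12, |V(-1)| = 15: tricolorable
why: w = 0 (over 12 crossings) is diagram-only; (-A^3)^(0) removes it from V


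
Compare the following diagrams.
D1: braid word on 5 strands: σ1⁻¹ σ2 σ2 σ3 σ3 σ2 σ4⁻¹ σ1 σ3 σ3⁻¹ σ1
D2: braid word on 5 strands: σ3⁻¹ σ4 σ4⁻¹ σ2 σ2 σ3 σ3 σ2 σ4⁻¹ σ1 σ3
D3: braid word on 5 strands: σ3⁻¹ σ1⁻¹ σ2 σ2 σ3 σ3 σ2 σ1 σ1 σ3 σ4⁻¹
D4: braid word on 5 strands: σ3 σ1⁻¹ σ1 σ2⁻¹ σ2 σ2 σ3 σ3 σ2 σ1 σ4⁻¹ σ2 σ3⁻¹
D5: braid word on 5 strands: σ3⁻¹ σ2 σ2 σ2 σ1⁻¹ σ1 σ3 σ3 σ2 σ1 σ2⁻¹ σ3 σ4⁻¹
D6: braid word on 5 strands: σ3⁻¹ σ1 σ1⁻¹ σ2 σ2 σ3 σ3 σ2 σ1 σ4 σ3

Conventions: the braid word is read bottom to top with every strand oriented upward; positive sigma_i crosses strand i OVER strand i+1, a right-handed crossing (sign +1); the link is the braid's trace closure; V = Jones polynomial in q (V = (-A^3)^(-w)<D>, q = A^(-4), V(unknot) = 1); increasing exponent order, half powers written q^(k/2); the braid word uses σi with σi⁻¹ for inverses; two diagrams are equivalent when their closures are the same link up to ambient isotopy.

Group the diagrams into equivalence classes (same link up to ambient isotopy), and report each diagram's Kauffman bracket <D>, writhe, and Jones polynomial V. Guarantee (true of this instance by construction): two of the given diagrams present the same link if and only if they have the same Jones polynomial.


classes: {D1, D2, D3, D4, D5, D6}
V(D1) = -q^(3/2) - 2q^(7/2) + q^(9/2) - q^(11/2) + q^(13/2)  [11 crossings, <D> = -A^-11 + A^-7 - A^-3 + 2A + A^9, w = +5]
V(D2) = -q^(3/2) - 2q^(7/2) + q^(9/2) - q^(11/2) + q^(13/2)  [11 crossings, <D> = -A^-11 + A^-7 - A^-3 + 2A + A^9, w = +5]
V(D3) = -q^(3/2) - 2q^(7/2) + q^(9/2) - q^(11/2) + q^(13/2)  [11 crossings, <D> = -A^-11 + A^-7 - A^-3 + 2A + A^9, w = +5]
D4 (bracket -A^-11 + A^-7 - A^-3 + 2A + A^9; 13 crossings at w = +5): V = -q^(3/2) - 2q^(7/2) + q^(9/2) - q^(11/2) + q^(13/2)
V(D5) = -q^(3/2) - 2q^(7/2) + q^(9/2) - q^(11/2) + q^(13/2)  (w +5, c 13, <D> = -A^-11 + A^-7 - A^-3 + 2A + A^9)
V(D6) = -q^(3/2) - 2q^(7/2) + q^(9/2) - q^(11/2) + q^(13/2)  (w +7, c 11, <D> = -A^-5 + A^-1 - A^3 + 2A^7 + A^15)
insight: one V(q) for all 6 diagrams — one class (guaranteed)


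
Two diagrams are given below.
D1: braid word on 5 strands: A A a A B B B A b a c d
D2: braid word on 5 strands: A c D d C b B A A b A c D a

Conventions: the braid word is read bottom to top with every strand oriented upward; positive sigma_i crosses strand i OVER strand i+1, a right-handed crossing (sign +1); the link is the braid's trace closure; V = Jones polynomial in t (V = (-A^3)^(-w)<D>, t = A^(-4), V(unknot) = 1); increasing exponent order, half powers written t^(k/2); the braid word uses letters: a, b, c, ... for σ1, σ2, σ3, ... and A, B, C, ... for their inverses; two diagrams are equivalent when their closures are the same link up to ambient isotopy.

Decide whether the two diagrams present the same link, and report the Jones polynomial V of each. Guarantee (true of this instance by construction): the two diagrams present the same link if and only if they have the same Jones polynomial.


same link: no
V(D1) = -t^-6 + t^-5 - t^-4 + 2t^-3 - t^-2 + t^-1  [12 crossings, <D> = A^-2 - A^2 + 2A^6 - A^10 + A^14 - A^18, w = -2]
V(D2) = -t^-4 + t^-3 + t^-1  [14 crossings, <D> = A^-2 + A^6 - A^10, w = -2]
insight: comparing 2 Jones polynomials yields 2 groups


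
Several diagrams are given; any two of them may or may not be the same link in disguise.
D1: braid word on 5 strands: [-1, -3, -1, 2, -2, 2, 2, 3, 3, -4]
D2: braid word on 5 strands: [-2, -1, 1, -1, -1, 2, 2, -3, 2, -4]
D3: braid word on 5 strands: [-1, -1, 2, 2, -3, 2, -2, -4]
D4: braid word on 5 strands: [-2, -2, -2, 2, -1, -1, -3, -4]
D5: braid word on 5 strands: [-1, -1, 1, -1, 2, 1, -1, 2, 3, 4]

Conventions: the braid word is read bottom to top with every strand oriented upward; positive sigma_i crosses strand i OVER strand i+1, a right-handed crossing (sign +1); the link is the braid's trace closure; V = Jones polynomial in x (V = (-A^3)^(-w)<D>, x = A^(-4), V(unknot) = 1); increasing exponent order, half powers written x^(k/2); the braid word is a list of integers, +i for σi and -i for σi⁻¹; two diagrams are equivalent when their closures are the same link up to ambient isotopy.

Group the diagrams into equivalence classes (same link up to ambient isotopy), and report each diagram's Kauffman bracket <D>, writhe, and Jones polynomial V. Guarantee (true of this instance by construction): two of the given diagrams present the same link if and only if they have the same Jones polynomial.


classes: {D1, D2, D3, D5} | {D4}
V(D1) = x^-2 + 2 + x^2  [10 crossings, <D> = A^-8 + 2 + A^8, w = 0]
V(D2) = x^-2 + 2 + x^2  (w -2, c 10, <D> = A^-14 + 2A^-6 + A^2)
D3 (bracket A^-14 + 2A^-6 + A^2; 8 crossings at w = -2): V = x^-2 + 2 + x^2
D4 (bracket A^-14 + 2A^-6 + A^2; 8 crossings at w = -6): V = x^-5 + 2x^-3 + x^-1
D5 (bracket A^-2 + 2A^6 + A^14; 10 crossings at w = +2): V = x^-2 + 2 + x^2
note: V(x) takes 2 values over 5 diagrams, fixing the grouping


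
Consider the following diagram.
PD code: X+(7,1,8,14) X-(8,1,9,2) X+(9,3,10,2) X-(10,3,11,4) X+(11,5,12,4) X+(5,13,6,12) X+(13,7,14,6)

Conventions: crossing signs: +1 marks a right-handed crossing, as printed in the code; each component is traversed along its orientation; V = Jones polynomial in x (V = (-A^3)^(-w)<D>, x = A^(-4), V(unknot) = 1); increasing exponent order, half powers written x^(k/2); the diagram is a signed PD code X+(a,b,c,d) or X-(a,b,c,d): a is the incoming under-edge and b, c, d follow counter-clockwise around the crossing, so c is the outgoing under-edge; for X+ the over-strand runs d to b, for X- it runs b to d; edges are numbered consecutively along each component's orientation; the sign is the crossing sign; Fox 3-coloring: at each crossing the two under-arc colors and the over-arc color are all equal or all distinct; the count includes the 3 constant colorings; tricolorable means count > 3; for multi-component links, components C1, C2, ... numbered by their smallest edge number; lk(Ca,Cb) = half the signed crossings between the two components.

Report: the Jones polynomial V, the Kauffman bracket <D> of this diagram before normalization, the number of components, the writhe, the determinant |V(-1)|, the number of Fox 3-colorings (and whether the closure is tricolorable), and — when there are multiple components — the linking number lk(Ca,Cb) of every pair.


V(x) = x + x^3 - x^4
bracket: A^-7 - A^-3 - A^5, w = +3
1 component, writhe +3, over 7 crossings
det 3, colorings 9 of 3^7 — tricolorable
observation: V spans 3 powers of x: at least 3 crossings in any diagram


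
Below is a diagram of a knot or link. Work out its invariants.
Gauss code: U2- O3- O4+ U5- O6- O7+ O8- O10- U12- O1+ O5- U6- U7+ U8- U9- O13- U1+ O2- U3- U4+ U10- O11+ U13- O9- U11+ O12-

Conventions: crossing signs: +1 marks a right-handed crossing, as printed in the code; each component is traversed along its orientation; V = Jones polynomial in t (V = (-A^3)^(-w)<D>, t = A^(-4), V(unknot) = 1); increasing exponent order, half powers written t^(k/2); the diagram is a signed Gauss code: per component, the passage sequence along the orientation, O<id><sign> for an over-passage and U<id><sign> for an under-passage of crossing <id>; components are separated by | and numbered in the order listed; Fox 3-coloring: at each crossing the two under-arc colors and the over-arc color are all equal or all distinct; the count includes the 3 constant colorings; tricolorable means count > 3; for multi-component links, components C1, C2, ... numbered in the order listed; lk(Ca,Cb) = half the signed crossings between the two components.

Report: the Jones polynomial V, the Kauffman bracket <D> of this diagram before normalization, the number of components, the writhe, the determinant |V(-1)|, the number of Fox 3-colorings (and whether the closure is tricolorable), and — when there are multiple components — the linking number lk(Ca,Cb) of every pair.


V(t) = -t^-8 + 2t^-7 - 3t^-6 + 4t^-5 - 4t^-4 + 4t^-3 - 3t^-2 + 2t^-1
bracket: -2A^-11 + 3A^-7 - 4A^-3 + 4A - 4A^5 + 3A^9 - 2A^13 + A^17, w = -5
1 component, writhe -5, over 13 crossings
det 23, colorings 3 of 3^13 — not tricolorable
observation: w = -5 (over 13 crossings) is diagram-only; (-A^3)^(5) removes it from V


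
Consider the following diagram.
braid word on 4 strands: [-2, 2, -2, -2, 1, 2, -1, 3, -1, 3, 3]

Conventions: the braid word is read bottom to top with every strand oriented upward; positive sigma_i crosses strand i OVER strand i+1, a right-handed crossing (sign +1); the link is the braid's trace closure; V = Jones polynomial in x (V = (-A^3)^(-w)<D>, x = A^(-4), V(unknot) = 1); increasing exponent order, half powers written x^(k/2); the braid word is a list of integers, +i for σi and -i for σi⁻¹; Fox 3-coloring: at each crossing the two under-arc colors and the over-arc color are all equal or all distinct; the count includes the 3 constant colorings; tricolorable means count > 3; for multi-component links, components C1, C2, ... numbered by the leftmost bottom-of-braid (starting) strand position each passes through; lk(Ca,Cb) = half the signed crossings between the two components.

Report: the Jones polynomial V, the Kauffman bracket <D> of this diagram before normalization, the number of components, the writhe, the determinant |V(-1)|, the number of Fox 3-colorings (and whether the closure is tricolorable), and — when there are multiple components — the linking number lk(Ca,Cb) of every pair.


V = -x^-3 + x^-2 - x^-1 + 3 - x + x^2 - x^3
<D> = A^-9 - A^-5 + A^-1 - 3A^3 + A^7 - A^11 + A^15 (w = +1)
1 component over 11 crossings, w = +1
27 Fox colorings among 3^11, |V(-1)| = 9: tricolorable
why: w = +1 shifts under R1 moves; the (-A^3)^(-1) factor cancels that in V


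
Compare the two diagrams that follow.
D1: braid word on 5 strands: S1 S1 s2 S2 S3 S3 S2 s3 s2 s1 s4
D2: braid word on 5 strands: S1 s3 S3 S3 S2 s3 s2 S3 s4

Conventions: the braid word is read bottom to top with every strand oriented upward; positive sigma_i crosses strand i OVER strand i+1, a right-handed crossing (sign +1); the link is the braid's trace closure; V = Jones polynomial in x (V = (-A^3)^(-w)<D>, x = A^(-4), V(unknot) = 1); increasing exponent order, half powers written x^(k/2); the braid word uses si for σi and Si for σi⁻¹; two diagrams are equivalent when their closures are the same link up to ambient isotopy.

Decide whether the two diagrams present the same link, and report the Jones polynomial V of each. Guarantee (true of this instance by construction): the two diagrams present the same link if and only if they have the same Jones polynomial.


equivalent: yes
V(D1) = -x^(-5/2) - x^(-1/2)  (w -1, c 11, <D> = A^-1 + A^7)
D2 (bracket A^-1 + A^7; 9 crossings at w = -1): V = -x^(-5/2) - x^(-1/2)
why: all 2 diagrams share one V(x), hence one class


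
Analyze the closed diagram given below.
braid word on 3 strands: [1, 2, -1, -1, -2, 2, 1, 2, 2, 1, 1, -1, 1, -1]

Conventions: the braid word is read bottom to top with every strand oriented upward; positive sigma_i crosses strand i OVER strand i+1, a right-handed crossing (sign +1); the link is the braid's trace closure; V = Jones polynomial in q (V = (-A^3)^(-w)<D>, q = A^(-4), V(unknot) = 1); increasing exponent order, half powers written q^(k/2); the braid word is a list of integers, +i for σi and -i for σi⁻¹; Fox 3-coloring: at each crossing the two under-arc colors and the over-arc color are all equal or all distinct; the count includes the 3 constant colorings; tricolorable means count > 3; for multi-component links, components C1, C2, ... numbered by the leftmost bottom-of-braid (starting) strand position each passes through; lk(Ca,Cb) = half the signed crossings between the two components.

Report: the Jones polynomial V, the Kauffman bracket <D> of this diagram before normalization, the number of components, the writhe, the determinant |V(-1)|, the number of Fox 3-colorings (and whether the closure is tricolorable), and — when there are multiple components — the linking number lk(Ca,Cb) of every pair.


V(q) = q - q^2 + 2q^3 - q^4 + q^5 - q^6
bracket: -A^-12 + A^-8 - A^-4 + 2 - A^4 + A^8, w = +4
1 component, writhe +4, over 14 crossings
det 7, colorings 3 of 3^14 — not tricolorable
observation: the word shrinks to σ1 σ2 σ1⁻¹ σ2 σ2 σ1 after cancelling


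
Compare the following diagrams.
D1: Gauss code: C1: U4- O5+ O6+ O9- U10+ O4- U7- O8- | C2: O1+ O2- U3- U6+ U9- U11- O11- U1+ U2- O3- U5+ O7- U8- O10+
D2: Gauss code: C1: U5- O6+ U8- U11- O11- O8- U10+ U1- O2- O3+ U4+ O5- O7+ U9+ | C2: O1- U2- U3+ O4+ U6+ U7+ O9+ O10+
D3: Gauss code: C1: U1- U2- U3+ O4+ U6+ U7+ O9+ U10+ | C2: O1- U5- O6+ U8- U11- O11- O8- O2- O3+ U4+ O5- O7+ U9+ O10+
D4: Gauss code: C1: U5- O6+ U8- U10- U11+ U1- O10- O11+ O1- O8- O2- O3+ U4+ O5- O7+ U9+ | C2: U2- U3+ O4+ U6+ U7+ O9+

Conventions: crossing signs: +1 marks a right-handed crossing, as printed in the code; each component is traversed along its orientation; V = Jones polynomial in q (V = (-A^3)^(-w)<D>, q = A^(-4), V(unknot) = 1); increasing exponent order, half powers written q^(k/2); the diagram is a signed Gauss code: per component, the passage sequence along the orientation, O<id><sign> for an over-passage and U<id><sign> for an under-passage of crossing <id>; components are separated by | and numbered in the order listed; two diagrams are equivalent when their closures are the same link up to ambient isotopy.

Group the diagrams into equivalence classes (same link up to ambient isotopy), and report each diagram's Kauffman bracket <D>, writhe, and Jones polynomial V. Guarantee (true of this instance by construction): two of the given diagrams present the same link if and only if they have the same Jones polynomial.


equivalence classes: {D1} | {D2, D3, D4}
D1 (bracket A^-15 - A^-11 + 2A^-7 - A^-3 + 2A - A^5; 11 crossings at w = -3): V = q^(-7/2) - 2q^(-5/2) + q^(-3/2) - 2q^(-1/2) + q^(1/2) - q^(3/2)
V(D2) = -q^(1/2) + q^(3/2) - q^(5/2) - q^(9/2)  [11 crossings, <D> = A^-15 + A^-7 - A^-3 + A, w = +1]
V(D3) = -q^(1/2) + q^(3/2) - q^(5/2) - q^(9/2)  [11 crossings, <D> = A^-15 + A^-7 - A^-3 + A, w = +1]
V(D4) = -q^(1/2) + q^(3/2) - q^(5/2) - q^(9/2)  (w +1, c 11, <D> = A^-15 + A^-7 - A^-3 + A)
key observation: 2 classes among 4 diagrams; unequal V(q) rules out equality


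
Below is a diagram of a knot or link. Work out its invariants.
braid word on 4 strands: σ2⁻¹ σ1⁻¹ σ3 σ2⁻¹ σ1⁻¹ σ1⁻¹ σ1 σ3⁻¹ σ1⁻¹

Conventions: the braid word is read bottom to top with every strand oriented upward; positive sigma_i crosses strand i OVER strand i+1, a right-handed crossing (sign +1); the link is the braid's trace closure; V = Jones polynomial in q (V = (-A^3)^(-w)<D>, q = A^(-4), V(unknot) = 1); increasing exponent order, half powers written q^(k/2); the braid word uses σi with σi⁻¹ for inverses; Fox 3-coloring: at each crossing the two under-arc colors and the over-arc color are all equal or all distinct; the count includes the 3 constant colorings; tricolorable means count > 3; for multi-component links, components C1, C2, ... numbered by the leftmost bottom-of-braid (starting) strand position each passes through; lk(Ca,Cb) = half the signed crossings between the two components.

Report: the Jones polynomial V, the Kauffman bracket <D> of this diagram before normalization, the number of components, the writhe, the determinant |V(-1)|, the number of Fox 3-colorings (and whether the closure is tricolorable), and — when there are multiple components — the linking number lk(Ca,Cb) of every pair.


Jones polynomial: V(q) = -q^-4 + q^-3 + q^-1
<D> = -A^-11 - A^-3 + A; writhe -5
components 1, writhe -5 (9 crossings)
3-colorings: 9 of 3^9, det 3 — tricolorable
note: |V(-1)| = 3: so tricolorable, since 3 divides 3
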